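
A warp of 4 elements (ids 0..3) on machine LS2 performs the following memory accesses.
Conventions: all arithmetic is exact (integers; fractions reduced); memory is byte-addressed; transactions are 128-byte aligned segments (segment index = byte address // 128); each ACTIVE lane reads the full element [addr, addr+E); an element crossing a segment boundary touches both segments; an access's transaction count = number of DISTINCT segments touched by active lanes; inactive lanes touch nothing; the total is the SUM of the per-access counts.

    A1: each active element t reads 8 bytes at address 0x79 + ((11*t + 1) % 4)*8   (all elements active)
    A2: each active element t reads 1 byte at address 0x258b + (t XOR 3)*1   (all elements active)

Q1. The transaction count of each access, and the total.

A1: 2 transactions
A2: 1 transaction

Answer: 2,1; total 3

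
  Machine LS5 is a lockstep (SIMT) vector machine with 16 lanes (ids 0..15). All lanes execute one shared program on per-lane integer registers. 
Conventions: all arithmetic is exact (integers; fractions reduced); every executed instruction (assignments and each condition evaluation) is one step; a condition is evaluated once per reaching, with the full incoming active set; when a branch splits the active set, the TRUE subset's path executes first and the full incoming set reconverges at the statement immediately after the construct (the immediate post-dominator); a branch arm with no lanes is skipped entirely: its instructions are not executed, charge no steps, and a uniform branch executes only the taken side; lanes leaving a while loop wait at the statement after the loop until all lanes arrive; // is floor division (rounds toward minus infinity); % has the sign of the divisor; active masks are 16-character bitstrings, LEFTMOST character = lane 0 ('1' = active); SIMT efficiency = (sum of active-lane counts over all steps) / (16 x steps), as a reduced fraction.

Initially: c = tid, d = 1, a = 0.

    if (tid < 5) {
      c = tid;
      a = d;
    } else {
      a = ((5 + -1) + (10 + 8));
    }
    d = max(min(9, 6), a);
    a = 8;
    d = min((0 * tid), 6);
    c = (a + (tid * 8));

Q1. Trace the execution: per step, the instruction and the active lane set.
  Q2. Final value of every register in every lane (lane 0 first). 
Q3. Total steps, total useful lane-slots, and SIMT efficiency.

step 0: eval (tid < 5)               1111111111111111
step 1: c <- tid                     1111100000000000
step 2: a <- d                       1111100000000000
step 3: a <- ((5 + -1) + (10 + 8))   0000011111111111
step 4: d <- max(min(9, 6), a)       1111111111111111
step 5: a <- 8                       1111111111111111
step 6: d <- min((0 * tid), 6)       1111111111111111
step 7: c <- (a + (tid * 8))         1111111111111111

Answer: 8 steps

c: 8,16,24,32,40,48,56,64,72,80,88,96,104,112,120,128
d: 0,0,0,0,0,0,0,0,0,0,0,0,0,0,0,0
a: 8,8,8,8,8,8,8,8,8,8,8,8,8,8,8,8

steps = 8; useful = 101; efficiency = 101/128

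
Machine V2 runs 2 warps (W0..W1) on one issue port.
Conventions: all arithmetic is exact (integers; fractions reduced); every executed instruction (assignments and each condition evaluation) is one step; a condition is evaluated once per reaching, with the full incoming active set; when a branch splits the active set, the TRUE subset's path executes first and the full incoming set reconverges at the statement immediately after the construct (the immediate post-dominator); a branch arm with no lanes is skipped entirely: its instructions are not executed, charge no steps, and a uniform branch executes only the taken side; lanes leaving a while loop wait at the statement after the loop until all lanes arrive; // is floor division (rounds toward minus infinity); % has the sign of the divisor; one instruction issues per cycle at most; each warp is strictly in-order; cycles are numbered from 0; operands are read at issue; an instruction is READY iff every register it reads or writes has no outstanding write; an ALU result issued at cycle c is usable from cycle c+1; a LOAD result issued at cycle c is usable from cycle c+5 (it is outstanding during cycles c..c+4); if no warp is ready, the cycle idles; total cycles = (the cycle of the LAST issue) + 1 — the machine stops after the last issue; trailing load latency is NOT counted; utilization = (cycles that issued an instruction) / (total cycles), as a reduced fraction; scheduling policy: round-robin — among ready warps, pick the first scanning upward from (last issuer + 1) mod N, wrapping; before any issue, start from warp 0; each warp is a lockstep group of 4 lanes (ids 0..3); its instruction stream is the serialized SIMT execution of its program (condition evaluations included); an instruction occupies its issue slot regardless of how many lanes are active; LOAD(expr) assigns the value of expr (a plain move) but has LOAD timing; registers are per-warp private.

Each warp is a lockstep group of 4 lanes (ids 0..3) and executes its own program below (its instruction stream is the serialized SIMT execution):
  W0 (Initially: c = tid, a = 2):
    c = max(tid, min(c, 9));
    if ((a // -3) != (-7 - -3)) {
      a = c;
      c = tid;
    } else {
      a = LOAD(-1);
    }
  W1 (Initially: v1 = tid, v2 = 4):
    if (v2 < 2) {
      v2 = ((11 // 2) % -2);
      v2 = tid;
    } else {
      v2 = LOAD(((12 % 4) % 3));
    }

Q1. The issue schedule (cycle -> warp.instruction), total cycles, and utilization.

cycle 0: W0.I0
cycle 1: W1.I0
cycle 2: W0.I1
cycle 3: W1.I1
cycle 4: W0.I2
cycle 5: W0.I3

Answer: 6 cycles, utilization 1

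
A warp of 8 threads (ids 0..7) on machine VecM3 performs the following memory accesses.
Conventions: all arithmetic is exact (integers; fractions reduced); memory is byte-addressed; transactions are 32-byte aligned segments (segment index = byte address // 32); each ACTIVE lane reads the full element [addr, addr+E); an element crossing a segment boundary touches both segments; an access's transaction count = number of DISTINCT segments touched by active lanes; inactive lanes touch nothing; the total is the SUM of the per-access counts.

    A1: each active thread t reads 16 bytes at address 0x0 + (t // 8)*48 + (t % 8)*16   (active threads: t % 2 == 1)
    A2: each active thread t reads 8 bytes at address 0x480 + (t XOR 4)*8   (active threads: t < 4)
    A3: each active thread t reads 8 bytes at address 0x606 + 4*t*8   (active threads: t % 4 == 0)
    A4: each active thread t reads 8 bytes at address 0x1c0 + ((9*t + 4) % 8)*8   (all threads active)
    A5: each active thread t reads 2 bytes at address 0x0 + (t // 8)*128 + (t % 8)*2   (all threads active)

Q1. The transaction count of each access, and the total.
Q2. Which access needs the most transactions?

A1: 4 transactions
A2: 1 transaction
A3: 2 transactions
A4: 2 transactions
A5: 1 transaction

Answer: 4,1,2,2,1; total 10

Answer: A1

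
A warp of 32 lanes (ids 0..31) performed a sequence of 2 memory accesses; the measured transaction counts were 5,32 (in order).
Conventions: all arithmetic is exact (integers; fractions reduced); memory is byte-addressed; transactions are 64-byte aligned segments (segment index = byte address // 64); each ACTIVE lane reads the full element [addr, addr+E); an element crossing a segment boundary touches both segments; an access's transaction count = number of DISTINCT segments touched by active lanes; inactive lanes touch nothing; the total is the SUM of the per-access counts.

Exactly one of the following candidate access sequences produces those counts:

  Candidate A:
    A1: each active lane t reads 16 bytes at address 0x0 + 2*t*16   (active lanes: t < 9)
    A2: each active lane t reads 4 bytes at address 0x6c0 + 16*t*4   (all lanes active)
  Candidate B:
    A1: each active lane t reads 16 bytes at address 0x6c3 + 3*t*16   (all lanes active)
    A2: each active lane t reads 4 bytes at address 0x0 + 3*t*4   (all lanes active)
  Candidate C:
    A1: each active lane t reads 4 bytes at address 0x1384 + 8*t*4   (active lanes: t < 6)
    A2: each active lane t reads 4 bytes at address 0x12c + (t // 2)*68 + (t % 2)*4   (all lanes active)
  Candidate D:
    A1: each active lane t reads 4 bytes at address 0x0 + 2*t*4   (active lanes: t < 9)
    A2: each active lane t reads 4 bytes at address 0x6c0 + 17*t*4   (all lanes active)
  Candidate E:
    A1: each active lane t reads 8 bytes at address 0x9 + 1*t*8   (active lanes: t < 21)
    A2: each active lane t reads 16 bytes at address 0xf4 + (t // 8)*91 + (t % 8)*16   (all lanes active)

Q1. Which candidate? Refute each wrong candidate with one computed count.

B: A1 gives 24 transactions, not 5
C: A1 gives 3 transactions, not 5
D: A1 gives 2 transactions, not 5
E: A1 gives 3 transactions, not 5
A: all counts match (5,32)

Answer: A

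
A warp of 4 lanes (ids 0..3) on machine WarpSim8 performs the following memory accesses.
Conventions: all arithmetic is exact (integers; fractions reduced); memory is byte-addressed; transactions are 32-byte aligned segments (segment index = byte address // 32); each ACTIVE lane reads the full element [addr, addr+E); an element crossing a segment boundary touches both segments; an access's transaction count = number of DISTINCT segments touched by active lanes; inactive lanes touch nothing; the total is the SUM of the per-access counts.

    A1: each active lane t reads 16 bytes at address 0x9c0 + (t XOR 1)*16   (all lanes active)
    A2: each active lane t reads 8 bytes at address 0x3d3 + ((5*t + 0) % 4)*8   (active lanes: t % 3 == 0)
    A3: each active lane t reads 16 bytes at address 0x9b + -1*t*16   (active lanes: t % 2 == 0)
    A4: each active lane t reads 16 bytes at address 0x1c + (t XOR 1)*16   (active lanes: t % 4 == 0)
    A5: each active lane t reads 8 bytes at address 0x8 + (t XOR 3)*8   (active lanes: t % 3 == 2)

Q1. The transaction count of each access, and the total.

A1: 2 transactions
A2: 2 transactions
A3: 3 transactions
A4: 1 transaction
A5: 1 transaction

Answer: 2,2,3,1,1; total 9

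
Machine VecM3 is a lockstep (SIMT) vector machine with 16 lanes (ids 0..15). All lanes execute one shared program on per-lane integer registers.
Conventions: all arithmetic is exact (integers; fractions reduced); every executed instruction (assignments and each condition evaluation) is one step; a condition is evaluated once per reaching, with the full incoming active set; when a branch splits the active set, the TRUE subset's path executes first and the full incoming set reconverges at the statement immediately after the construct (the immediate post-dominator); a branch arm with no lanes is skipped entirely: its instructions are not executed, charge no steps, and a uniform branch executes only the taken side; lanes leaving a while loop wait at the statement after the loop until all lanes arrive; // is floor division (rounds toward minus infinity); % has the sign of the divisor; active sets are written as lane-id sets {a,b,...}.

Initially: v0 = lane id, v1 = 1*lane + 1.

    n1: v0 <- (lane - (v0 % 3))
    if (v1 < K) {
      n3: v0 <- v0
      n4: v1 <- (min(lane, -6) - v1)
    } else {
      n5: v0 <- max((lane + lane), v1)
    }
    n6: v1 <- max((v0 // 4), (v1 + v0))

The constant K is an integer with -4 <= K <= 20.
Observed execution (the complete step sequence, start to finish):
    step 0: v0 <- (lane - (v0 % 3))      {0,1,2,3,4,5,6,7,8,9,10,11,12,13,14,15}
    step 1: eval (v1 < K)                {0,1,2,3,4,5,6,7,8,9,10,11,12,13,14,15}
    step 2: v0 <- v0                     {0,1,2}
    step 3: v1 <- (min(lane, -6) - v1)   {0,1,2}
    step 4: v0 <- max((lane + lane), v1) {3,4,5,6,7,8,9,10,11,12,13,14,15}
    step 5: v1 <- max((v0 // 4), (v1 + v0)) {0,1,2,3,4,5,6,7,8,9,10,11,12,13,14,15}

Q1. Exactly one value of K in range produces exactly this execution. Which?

Answer: K = 4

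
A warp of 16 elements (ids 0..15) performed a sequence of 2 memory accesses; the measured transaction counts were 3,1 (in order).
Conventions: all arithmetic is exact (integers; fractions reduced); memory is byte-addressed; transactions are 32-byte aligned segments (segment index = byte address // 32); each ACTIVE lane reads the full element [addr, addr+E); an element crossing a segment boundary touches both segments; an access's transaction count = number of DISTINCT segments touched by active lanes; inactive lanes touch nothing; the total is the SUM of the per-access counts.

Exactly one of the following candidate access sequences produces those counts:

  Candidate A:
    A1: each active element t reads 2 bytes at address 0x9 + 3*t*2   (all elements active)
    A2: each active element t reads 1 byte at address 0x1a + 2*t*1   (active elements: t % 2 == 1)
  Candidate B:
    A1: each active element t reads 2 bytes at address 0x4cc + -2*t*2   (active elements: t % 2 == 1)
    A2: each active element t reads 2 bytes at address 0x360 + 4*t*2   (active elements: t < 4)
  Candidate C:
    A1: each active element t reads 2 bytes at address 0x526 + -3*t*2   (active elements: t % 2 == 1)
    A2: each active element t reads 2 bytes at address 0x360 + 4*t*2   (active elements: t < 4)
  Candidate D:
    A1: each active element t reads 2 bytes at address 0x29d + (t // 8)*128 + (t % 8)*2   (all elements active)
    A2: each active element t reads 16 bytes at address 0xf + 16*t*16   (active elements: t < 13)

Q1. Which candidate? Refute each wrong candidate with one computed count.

A: A1 gives 4 transactions, not 3
C: A1 gives 4 transactions, not 3
D: A1 gives 4 transactions, not 3
B: all counts match (3,1)

Answer: B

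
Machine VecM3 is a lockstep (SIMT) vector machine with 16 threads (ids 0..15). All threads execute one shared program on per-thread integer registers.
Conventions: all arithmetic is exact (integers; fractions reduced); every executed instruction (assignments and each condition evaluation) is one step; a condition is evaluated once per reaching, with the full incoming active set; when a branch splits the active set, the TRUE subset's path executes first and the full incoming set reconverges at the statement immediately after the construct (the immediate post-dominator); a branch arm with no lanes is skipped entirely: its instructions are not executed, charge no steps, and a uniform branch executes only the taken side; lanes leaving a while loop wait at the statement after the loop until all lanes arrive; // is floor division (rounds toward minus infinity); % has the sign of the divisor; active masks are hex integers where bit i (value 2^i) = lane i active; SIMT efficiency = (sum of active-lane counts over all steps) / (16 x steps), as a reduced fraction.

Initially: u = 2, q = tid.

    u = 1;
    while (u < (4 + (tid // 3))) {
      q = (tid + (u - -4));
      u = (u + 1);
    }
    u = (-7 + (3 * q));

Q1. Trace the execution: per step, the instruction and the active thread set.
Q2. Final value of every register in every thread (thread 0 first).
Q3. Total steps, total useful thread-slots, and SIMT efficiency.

step 0: u <- 1                       0xffff
step 1: eval (u < (4 + (tid // 3)))  0xffff
step 2: q <- (tid + (u - -4))        0xffff
step 3: u <- (u + 1)                 0xffff
step 4: eval (u < (4 + (tid // 3)))  0xffff
step 5: q <- (tid + (u - -4))        0xffff
step 6: u <- (u + 1)                 0xffff
step 7: eval (u < (4 + (tid // 3)))  0xffff
step 8: q <- (tid + (u - -4))        0xffff
step 9: u <- (u + 1)                 0xffff
step 10: eval (u < (4 + (tid // 3)))  0xffff
step 11: q <- (tid + (u - -4))        0xfff8
step 12: u <- (u + 1)                 0xfff8
step 13: eval (u < (4 + (tid // 3)))  0xfff8
step 14: q <- (tid + (u - -4))        0xffc0
step 15: u <- (u + 1)                 0xffc0
step 16: eval (u < (4 + (tid // 3)))  0xffc0
step 17: q <- (tid + (u - -4))        0xfe00
step 18: u <- (u + 1)                 0xfe00
step 19: eval (u < (4 + (tid // 3)))  0xfe00
step 20: q <- (tid + (u - -4))        0xf000
step 21: u <- (u + 1)                 0xf000
step 22: eval (u < (4 + (tid // 3)))  0xf000
step 23: q <- (tid + (u - -4))        0x8000
step 24: u <- (u + 1)                 0x8000
step 25: eval (u < (4 + (tid // 3)))  0x8000
step 26: u <- (-7 + (3 * q))          0xffff

Answer: 27 steps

u: 14,17,20,26,29,32,38,41,44,50,53,56,62,65,68,74
q: 7,8,9,11,12,13,15,16,17,19,20,21,23,24,25,27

steps = 27; useful = 297; efficiency = 297/432 = 11/16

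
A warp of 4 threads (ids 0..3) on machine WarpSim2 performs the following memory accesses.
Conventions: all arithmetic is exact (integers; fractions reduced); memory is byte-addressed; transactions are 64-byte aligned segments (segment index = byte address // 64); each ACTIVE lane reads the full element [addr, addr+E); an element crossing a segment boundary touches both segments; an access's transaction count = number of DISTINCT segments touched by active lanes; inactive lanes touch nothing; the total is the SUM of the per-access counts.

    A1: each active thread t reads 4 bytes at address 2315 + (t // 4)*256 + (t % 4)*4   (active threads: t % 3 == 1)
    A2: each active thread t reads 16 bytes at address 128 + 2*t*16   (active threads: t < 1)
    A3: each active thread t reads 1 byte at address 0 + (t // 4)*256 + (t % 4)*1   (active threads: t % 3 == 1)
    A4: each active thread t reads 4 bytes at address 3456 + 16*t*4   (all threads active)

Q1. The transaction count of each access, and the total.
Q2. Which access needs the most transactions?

A1: 1 transaction
A2: 1 transaction
A3: 1 transaction
A4: 4 transactions

Answer: 1,1,1,4; total 7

Answer: A4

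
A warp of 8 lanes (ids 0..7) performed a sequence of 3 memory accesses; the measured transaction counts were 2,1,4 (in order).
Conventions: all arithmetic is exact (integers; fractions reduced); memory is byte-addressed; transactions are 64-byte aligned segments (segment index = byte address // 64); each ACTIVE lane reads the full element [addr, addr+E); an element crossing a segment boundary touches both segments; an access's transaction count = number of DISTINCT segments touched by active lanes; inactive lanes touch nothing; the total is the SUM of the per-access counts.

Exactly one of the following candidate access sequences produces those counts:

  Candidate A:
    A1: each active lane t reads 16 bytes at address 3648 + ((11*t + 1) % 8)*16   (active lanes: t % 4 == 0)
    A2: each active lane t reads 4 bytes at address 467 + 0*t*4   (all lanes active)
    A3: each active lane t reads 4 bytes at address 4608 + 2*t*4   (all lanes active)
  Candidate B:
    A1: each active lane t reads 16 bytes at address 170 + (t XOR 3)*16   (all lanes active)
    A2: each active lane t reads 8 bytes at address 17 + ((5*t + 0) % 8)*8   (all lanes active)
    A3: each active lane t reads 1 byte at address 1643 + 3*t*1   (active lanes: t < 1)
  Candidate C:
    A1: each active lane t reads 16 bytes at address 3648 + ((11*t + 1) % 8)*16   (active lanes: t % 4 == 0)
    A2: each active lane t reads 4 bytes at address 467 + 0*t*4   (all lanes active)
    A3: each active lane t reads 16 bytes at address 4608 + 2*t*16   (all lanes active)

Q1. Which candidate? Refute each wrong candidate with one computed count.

A: A3 gives 1 transaction, not 4
B: A1 gives 3 transactions, not 2
C: all counts match (2,1,4)

Answer: C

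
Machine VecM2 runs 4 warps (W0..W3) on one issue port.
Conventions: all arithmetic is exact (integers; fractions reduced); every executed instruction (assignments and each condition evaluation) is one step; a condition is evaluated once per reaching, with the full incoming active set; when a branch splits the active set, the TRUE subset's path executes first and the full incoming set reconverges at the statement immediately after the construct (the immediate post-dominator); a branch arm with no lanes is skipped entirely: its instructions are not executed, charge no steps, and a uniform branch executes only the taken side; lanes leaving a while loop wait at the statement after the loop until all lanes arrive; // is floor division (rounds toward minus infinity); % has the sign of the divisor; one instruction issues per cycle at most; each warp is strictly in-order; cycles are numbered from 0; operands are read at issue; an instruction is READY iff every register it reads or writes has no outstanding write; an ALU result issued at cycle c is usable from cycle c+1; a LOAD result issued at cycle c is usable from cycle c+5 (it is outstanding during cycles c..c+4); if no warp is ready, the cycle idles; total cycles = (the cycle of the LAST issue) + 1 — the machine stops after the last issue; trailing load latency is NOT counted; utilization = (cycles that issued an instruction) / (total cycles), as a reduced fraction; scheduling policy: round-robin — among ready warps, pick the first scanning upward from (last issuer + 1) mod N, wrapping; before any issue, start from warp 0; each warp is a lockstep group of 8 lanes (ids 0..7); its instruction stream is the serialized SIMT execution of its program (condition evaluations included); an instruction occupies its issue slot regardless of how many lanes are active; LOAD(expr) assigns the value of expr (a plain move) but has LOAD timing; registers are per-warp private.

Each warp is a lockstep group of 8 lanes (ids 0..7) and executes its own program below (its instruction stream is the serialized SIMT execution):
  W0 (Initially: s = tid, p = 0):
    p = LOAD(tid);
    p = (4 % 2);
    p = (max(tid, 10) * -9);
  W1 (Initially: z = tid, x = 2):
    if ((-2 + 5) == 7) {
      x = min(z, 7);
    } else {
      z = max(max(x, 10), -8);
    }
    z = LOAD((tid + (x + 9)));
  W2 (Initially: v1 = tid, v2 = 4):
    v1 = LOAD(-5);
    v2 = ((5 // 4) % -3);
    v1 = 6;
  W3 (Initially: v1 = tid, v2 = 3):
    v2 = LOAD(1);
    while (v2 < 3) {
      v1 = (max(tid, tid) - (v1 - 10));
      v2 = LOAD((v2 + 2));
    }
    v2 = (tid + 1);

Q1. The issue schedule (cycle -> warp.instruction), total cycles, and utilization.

cycle 0: W0.I0
cycle 1: W1.I0
cycle 2: W2.I0
cycle 3: W3.I0
cycle 4: W1.I1
cycle 5: W2.I1
cycle 6: W0.I1
cycle 7: W1.I2
cycle 8: W2.I2
cycle 9: W3.I1
cycle 10: W0.I2
cycle 11: W3.I2
cycle 12: W3.I3
cycle 13: idle
cycle 14: idle
cycle 15: idle
cycle 16: idle
cycle 17: W3.I4
cycle 18: W3.I5

Answer: 19 cycles, utilization 15/19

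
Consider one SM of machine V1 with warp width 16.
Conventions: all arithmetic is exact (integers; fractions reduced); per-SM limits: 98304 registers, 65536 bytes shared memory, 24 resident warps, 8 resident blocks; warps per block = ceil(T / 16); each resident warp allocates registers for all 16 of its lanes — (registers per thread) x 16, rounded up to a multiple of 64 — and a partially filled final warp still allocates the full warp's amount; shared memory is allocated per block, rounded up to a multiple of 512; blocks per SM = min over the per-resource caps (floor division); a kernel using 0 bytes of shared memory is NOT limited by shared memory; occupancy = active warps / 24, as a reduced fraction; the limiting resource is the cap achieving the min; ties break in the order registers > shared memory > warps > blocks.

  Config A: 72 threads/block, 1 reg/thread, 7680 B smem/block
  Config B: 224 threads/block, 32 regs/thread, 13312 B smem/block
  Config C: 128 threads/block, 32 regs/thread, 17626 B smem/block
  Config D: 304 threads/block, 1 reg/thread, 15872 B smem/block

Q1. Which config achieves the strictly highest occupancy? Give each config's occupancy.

occupancies: A 5/6, B 7/12, C 1, D 19/24

Answer: C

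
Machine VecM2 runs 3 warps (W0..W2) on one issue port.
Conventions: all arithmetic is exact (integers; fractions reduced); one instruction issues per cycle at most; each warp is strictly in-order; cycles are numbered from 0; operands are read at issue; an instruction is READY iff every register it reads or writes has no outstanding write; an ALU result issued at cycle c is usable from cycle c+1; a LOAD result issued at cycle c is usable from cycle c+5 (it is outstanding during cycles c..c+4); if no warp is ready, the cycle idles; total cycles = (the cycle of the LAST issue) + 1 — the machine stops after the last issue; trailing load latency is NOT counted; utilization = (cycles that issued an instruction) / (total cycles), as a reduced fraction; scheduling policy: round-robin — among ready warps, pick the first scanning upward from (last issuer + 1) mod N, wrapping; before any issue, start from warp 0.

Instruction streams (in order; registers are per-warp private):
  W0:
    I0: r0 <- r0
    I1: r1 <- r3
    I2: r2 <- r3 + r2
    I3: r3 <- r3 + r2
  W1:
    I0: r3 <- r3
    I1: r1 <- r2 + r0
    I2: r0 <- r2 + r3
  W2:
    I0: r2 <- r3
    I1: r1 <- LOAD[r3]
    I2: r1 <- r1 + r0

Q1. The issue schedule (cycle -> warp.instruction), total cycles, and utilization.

cycle 0: W0.I0
cycle 1: W1.I0
cycle 2: W2.I0
cycle 3: W0.I1
cycle 4: W1.I1
cycle 5: W2.I1
cycle 6: W0.I2
cycle 7: W1.I2
cycle 8: W0.I3
cycle 9: idle
cycle 10: W2.I2

Answer: 11 cycles, utilization 10/11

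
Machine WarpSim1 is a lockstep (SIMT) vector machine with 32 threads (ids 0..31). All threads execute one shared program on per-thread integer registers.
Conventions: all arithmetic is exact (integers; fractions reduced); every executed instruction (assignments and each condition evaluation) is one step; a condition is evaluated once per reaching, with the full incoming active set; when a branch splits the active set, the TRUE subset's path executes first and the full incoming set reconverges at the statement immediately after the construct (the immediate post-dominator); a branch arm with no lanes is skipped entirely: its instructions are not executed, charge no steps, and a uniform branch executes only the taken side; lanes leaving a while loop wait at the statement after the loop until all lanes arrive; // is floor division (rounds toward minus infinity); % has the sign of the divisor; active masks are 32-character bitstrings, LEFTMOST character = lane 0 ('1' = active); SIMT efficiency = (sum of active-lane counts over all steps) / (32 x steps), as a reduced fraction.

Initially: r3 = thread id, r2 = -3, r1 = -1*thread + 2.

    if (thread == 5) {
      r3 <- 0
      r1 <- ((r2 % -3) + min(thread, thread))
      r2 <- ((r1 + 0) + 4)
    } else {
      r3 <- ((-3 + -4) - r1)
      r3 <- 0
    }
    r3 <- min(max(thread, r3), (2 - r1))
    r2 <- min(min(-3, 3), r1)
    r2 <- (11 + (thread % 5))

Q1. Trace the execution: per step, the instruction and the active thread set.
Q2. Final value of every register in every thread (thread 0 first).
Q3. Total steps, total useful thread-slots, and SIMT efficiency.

step 0: eval (thread == 5)           11111111111111111111111111111111
step 1: r3 <- 0                      00000100000000000000000000000000
step 2: r1 <- ((r2 % -3) + min(thread, thread)) 00000100000000000000000000000000
step 3: r2 <- ((r1 + 0) + 4)         00000100000000000000000000000000
step 4: r3 <- ((-3 + -4) - r1)       11111011111111111111111111111111
step 5: r3 <- 0                      11111011111111111111111111111111
step 6: r3 <- min(max(thread, r3), (2 - r1)) 11111111111111111111111111111111
step 7: r2 <- min(min(-3, 3), r1)    11111111111111111111111111111111
step 8: r2 <- (11 + (thread % 5))    11111111111111111111111111111111

Answer: 9 steps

r3: 0,1,2,3,4,-3,6,7,8,9,10,11,12,13,14,15,16,17,18,19,20,21,22,23,24,25,26,27,28,29,30,31
r2: 11,12,13,14,15,11,12,13,14,15,11,12,13,14,15,11,12,13,14,15,11,12,13,14,15,11,12,13,14,15,11,12
r1: 2,1,0,-1,-2,5,-4,-5,-6,-7,-8,-9,-10,-11,-12,-13,-14,-15,-16,-17,-18,-19,-20,-21,-22,-23,-24,-25,-26,-27,-28,-29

steps = 9; useful = 193; efficiency = 193/288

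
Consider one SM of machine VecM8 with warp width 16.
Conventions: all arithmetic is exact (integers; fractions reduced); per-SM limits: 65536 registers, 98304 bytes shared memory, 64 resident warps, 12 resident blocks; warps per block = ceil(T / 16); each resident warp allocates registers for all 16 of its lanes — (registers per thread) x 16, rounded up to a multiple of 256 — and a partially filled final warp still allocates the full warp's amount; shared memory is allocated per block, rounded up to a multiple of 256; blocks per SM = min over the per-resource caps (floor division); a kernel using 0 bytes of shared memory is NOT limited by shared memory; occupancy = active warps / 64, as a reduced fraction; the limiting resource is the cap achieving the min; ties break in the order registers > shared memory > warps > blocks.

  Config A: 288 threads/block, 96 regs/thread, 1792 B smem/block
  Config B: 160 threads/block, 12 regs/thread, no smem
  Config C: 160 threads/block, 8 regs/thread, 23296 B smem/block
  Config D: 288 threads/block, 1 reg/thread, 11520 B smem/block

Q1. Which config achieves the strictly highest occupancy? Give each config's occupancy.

occupancies: A 9/16, B 15/16, C 5/8, D 27/32

Answer: B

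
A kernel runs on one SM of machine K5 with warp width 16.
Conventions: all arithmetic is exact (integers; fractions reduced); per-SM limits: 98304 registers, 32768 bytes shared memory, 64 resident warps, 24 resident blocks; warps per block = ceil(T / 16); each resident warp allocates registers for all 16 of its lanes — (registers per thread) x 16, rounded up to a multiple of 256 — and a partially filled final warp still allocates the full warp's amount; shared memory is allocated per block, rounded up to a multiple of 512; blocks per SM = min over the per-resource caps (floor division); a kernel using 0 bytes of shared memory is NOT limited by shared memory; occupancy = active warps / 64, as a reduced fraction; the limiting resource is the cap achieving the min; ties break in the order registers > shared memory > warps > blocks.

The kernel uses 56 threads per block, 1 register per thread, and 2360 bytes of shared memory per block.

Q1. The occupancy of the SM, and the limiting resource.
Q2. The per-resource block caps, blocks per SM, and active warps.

Answer: occupancy 3/4, limited by shared memory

registers: 96 blocks
shared memory: 12 blocks
warps: 16 blocks
blocks: 24 blocks

Answer: 12 blocks, 48 active warps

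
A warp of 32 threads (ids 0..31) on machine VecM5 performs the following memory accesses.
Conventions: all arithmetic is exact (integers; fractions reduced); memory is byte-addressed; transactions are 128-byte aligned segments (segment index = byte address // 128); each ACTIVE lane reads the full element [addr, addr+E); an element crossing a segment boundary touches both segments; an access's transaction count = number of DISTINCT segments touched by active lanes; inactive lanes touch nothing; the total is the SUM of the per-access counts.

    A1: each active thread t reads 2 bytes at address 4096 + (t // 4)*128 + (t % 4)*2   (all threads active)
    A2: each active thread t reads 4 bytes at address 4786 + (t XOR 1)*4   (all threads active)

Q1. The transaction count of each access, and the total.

A1: 8 transactions
A2: 2 transactions

Answer: 8,2; total 10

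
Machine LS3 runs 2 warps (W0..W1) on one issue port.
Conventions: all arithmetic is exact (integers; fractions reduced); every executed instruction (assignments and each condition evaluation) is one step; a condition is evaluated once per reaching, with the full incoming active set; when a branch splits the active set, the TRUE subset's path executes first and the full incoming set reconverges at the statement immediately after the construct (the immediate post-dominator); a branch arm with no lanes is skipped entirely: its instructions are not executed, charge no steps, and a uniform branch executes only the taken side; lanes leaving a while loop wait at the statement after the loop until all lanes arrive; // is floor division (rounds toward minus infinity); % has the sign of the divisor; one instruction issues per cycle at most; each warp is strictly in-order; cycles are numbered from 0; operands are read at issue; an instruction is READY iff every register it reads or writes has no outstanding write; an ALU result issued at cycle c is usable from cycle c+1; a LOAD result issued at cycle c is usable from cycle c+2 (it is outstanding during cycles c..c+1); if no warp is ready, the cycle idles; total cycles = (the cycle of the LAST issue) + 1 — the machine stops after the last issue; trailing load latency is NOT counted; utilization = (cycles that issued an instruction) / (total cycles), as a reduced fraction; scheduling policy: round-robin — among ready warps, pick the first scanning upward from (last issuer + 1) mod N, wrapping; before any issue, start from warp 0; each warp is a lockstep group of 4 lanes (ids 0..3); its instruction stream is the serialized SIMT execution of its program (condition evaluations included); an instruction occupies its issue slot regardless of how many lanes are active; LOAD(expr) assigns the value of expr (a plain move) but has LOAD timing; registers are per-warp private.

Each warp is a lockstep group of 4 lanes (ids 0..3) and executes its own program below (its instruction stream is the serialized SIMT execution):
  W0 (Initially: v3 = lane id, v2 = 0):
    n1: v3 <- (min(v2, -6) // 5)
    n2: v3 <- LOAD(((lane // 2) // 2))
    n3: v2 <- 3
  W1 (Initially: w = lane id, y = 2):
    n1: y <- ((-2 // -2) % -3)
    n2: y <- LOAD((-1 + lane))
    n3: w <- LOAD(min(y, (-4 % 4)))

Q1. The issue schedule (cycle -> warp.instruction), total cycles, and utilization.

cycle 0: W0.I0
cycle 1: W1.I0
cycle 2: W0.I1
cycle 3: W1.I1
cycle 4: W0.I2
cycle 5: W1.I2

Answer: 6 cycles, utilization 1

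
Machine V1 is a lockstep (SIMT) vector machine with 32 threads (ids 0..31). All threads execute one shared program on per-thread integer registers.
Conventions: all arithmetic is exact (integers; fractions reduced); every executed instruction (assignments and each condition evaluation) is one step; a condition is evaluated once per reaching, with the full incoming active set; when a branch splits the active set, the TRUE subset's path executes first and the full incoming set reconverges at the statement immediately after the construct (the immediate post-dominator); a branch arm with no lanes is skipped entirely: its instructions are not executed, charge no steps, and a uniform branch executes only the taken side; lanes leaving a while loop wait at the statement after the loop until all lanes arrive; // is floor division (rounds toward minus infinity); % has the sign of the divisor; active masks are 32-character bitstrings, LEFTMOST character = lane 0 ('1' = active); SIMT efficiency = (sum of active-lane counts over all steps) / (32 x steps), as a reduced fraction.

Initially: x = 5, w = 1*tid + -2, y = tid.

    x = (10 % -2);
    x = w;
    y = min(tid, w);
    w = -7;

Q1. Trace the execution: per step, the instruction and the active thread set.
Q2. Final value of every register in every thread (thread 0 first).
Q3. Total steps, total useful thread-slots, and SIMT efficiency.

step 0: x <- (10 % -2)               11111111111111111111111111111111
step 1: x <- w                       11111111111111111111111111111111
step 2: y <- min(tid, w)             11111111111111111111111111111111
step 3: w <- -7                      11111111111111111111111111111111

Answer: 4 steps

x: -2,-1,0,1,2,3,4,5,6,7,8,9,10,11,12,13,14,15,16,17,18,19,20,21,22,23,24,25,26,27,28,29
w: -7,-7,-7,-7,-7,-7,-7,-7,-7,-7,-7,-7,-7,-7,-7,-7,-7,-7,-7,-7,-7,-7,-7,-7,-7,-7,-7,-7,-7,-7,-7,-7
y: -2,-1,0,1,2,3,4,5,6,7,8,9,10,11,12,13,14,15,16,17,18,19,20,21,22,23,24,25,26,27,28,29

steps = 4; useful = 128; efficiency = 128/128 = 1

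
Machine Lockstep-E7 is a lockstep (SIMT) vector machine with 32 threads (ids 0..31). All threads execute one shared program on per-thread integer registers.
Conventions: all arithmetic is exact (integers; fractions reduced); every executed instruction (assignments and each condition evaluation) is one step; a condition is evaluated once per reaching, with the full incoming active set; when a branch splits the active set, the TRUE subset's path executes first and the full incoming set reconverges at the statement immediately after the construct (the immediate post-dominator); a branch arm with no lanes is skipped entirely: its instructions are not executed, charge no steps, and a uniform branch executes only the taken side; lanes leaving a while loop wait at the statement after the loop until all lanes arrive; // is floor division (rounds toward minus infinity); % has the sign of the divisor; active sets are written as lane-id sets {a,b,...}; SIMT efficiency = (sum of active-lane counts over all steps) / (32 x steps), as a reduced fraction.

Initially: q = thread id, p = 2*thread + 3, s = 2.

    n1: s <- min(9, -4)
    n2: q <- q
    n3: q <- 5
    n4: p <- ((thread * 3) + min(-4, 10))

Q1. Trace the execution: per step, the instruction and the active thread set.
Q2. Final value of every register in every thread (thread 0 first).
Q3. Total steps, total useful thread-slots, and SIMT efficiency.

step 0: s <- min(9, -4)              {0,1,2,3,4,5,6,7,8,9,10,11,12,13,14,15,16,17,18,19,20,21,22,23,24,25,26,27,28,29,30,31}
step 1: q <- q                       {0,1,2,3,4,5,6,7,8,9,10,11,12,13,14,15,16,17,18,19,20,21,22,23,24,25,26,27,28,29,30,31}
step 2: q <- 5                       {0,1,2,3,4,5,6,7,8,9,10,11,12,13,14,15,16,17,18,19,20,21,22,23,24,25,26,27,28,29,30,31}
step 3: p <- ((thread * 3) + min(-4, 10)) {0,1,2,3,4,5,6,7,8,9,10,11,12,13,14,15,16,17,18,19,20,21,22,23,24,25,26,27,28,29,30,31}

Answer: 4 steps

q: 5,5,5,5,5,5,5,5,5,5,5,5,5,5,5,5,5,5,5,5,5,5,5,5,5,5,5,5,5,5,5,5
p: -4,-1,2,5,8,11,14,17,20,23,26,29,32,35,38,41,44,47,50,53,56,59,62,65,68,71,74,77,80,83,86,89
s: -4,-4,-4,-4,-4,-4,-4,-4,-4,-4,-4,-4,-4,-4,-4,-4,-4,-4,-4,-4,-4,-4,-4,-4,-4,-4,-4,-4,-4,-4,-4,-4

steps = 4; useful = 128; efficiency = 128/128 = 1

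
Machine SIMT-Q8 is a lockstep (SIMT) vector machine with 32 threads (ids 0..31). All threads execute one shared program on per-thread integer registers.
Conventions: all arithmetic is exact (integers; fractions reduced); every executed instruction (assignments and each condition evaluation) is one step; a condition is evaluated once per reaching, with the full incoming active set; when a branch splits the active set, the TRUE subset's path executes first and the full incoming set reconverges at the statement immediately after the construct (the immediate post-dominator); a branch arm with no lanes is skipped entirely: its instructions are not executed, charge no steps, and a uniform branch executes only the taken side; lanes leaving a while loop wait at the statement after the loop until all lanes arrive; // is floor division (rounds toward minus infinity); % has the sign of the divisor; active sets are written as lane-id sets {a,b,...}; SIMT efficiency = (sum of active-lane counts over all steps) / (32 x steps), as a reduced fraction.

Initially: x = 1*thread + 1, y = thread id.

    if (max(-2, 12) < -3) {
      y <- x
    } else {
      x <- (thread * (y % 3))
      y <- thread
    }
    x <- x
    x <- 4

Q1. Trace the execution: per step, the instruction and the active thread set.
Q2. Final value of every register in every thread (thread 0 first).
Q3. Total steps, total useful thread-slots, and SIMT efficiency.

step 0: eval (max(-2, 12) < -3)      {0,1,2,3,4,5,6,7,8,9,10,11,12,13,14,15,16,17,18,19,20,21,22,23,24,25,26,27,28,29,30,31}
step 1: x <- (thread * (y % 3))      {0,1,2,3,4,5,6,7,8,9,10,11,12,13,14,15,16,17,18,19,20,21,22,23,24,25,26,27,28,29,30,31}
step 2: y <- thread                  {0,1,2,3,4,5,6,7,8,9,10,11,12,13,14,15,16,17,18,19,20,21,22,23,24,25,26,27,28,29,30,31}
step 3: x <- x                       {0,1,2,3,4,5,6,7,8,9,10,11,12,13,14,15,16,17,18,19,20,21,22,23,24,25,26,27,28,29,30,31}
step 4: x <- 4                       {0,1,2,3,4,5,6,7,8,9,10,11,12,13,14,15,16,17,18,19,20,21,22,23,24,25,26,27,28,29,30,31}

Answer: 5 steps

x: 4,4,4,4,4,4,4,4,4,4,4,4,4,4,4,4,4,4,4,4,4,4,4,4,4,4,4,4,4,4,4,4
y: 0,1,2,3,4,5,6,7,8,9,10,11,12,13,14,15,16,17,18,19,20,21,22,23,24,25,26,27,28,29,30,31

steps = 5; useful = 160; efficiency = 160/160 = 1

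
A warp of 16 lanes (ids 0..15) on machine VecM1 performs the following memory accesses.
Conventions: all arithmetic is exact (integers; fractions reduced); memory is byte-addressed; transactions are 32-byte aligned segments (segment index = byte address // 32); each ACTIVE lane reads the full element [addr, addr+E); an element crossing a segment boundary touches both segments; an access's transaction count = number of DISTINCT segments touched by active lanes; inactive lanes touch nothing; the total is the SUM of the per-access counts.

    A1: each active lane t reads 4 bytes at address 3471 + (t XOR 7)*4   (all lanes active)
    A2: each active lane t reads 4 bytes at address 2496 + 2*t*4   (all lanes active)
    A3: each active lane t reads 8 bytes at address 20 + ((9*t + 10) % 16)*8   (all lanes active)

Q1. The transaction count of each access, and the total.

A1: 3 transactions
A2: 4 transactions
A3: 5 transactions

Answer: 3,4,5; total 12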